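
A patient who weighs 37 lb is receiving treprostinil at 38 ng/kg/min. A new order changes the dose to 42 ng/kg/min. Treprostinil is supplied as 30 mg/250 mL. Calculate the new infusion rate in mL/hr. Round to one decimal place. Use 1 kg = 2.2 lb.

Weight = 37 lb ÷ 2.2 lb/kg = 16.81818 kg
Dose = 42 ng/kg/min × 16.81818 kg = 706.3636 ng/min
706.3636 ng/min × 60 min/hr = 42381.82 ng/hr
Concentration = 30 mg ÷ 250 mL = 0.12 mg/mL = 120000 ng/mL
Rate = 42381.82 ng/hr ÷ 120000 ng/mL = 0.3531818 mL/hr

0.4 mL/hr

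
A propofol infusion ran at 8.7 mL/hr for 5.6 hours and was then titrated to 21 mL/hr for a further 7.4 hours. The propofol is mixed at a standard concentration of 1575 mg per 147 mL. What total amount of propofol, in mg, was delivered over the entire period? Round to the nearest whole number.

2187 mg

Concentration = 1575 mg ÷ 147 mL = 10.71429 mg/mL
Stage 1: 8.7 mL/hr × 5.6 hr = 48.72 mL → 48.72 mL × 10.71429 mg/mL = 522 mg
Stage 2: 21 mL/hr × 7.4 hr = 155.4 mL → 155.4 mL × 10.71429 mg/mL = 1665 mg
Total = 522 + 1665 = 2187 mg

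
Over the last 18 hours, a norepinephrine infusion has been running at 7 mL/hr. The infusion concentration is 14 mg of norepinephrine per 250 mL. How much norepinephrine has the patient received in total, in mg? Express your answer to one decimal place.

7.1 mg

Concentration = 14 mg ÷ 250 mL = 0.056 mg/mL = 56 mcg/mL
Drug rate = 7 mL/hr × 56 mcg/mL = 392 mcg/hr
Total = 392 mcg/hr × 18 hr = 7056 mcg = 7.056 mg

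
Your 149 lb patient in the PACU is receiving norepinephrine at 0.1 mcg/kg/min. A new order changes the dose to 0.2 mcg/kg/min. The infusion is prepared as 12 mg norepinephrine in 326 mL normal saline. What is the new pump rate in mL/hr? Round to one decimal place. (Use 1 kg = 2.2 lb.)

22.1 mL/hr

Weight = 149 lb ÷ 2.2 lb/kg = 67.72727 kg
Dose = 0.2 mcg/kg/min × 67.72727 kg = 13.54545 mcg/min
13.54545 mcg/min × 60 min/hr = 812.7273 mcg/hr
Concentration = 12 mg ÷ 326 mL = 0.03680982 mg/mL = 36.80982 mcg/mL
Rate = 812.7273 mcg/hr ÷ 36.80982 mcg/mL = 22.07909 mL/hr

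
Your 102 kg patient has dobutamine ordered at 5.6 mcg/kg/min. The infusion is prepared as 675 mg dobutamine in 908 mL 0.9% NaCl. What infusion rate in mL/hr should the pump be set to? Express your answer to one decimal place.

Dose = 5.6 mcg/kg/min × 102 kg = 571.2 mcg/min
571.2 mcg/min × 60 min/hr = 34272 mcg/hr
Concentration = 675 mg ÷ 908 mL = 0.7433921 mg/mL = 743.3921 mcg/mL
Rate = 34272 mcg/hr ÷ 743.3921 mcg/mL = 46.10219 mL/hr

46.1 mL/hr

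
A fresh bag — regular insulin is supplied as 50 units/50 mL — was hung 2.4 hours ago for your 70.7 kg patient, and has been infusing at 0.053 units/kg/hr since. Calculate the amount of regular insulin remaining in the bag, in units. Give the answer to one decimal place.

41.0 units

Dose = 0.053 units/kg/hr × 70.7 kg = 3.7471 units/hr
Concentration = 50 units ÷ 50 mL = 1 units/mL
Rate = 3.7471 units/hr ÷ 1 units/mL = 3.7471 mL/hr
Volume infused = 3.7471 mL/hr × 2.4 hr = 8.99304 mL
Volume remaining = 50 − 8.99304 = 41.00696 mL
Drug remaining = 41.00696 mL × 1 units/mL = 41.00696 units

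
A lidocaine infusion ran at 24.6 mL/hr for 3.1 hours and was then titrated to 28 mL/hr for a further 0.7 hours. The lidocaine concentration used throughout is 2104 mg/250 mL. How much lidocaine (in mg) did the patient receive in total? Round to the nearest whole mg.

Concentration = 2104 mg ÷ 250 mL = 8.416 mg/mL
Stage 1: 24.6 mL/hr × 3.1 hr = 76.26 mL → 76.26 mL × 8.416 mg/mL = 641.8042 mg
Stage 2: 28 mL/hr × 0.7 hr = 19.6 mL → 19.6 mL × 8.416 mg/mL = 164.9536 mg
Total = 641.8042 + 164.9536 = 806.7578 mg

807 mg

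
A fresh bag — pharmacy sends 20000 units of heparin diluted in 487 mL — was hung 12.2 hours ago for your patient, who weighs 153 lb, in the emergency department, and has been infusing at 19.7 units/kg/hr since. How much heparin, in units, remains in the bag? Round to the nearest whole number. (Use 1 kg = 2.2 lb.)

Weight = 153 lb ÷ 2.2 lb/kg = 69.54545 kg
Dose = 19.7 units/kg/hr × 69.54545 kg = 1370.045 units/hr
Concentration = 20000 units ÷ 487 mL = 41.06776 units/mL
Rate = 1370.045 units/hr ÷ 41.06776 units/mL = 33.36061 mL/hr
Volume infused = 33.36061 mL/hr × 12.2 hr = 406.9994 mL
Volume remaining = 487 − 406.9994 = 80.0006 mL
Drug remaining = 80.0006 mL × 41.06776 units/mL = 3285.445 units

3285 units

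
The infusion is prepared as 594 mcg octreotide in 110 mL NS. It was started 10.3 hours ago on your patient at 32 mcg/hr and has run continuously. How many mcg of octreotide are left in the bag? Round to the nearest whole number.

264 mcg

Concentration = 594 mcg ÷ 110 mL = 5.4 mcg/mL
Rate = 32 mcg/hr ÷ 5.4 mcg/mL = 5.925926 mL/hr
Volume infused = 5.925926 mL/hr × 10.3 hr = 61.03704 mL
Volume remaining = 110 − 61.03704 = 48.96296 mL
Drug remaining = 48.96296 mL × 5.4 mcg/mL = 264.4 mcg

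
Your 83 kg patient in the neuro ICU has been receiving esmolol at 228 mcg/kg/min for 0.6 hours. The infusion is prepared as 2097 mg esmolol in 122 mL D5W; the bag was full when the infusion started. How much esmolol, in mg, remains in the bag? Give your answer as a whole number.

Dose = 228 mcg/kg/min × 83 kg = 18924 mcg/min
18924 mcg/min × 60 min/hr = 1135440 mcg/hr
Concentration = 2097 mg ÷ 122 mL = 17.18852 mg/mL = 17188.52 mcg/mL
Rate = 1135440 mcg/hr ÷ 17188.52 mcg/mL = 66.05803 mL/hr
Volume infused = 66.05803 mL/hr × 0.6 hr = 39.63482 mL
Volume remaining = 122 − 39.63482 = 82.36518 mL
Drug remaining = 82.36518 mL × 17188.52 mcg/mL = 1415736 mcg = 1415.736 mg

1416 mg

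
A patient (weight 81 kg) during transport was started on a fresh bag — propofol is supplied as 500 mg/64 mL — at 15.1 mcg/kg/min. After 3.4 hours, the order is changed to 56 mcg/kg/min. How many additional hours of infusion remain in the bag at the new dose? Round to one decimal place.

0.9 hours

Initial rate:
Dose = 15.1 mcg/kg/min × 81 kg = 1223.1 mcg/min
1223.1 mcg/min × 60 min/hr = 73386 mcg/hr
Concentration = 500 mg ÷ 64 mL = 7.8125 mg/mL = 7812.5 mcg/mL
Rate = 73386 mcg/hr ÷ 7812.5 mcg/mL = 9.393408 mL/hr
Volume infused so far = 9.393408 mL/hr × 3.4 hr = 31.93759 mL
Volume remaining = 64 − 31.93759 = 32.06241 mL
New rate:
Dose = 56 mcg/kg/min × 81 kg = 4536 mcg/min
4536 mcg/min × 60 min/hr = 272160 mcg/hr
Rate = 272160 mcg/hr ÷ 7812.5 mcg/mL = 34.83648 mL/hr
Time remaining = 32.06241 mL ÷ 34.83648 mL/hr = 0.9203689 hr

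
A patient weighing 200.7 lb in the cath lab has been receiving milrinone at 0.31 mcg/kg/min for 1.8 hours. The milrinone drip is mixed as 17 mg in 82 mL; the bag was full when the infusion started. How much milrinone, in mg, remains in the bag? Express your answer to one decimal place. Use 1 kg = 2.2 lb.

13.9 mg

Weight = 200.7 lb ÷ 2.2 lb/kg = 91.22727 kg
Dose = 0.31 mcg/kg/min × 91.22727 kg = 28.28045 mcg/min
28.28045 mcg/min × 60 min/hr = 1696.827 mcg/hr
Concentration = 17 mg ÷ 82 mL = 0.2073171 mg/mL = 207.3171 mcg/mL
Rate = 1696.827 mcg/hr ÷ 207.3171 mcg/mL = 8.184696 mL/hr
Volume infused = 8.184696 mL/hr × 1.8 hr = 14.73245 mL
Volume remaining = 82 − 14.73245 = 67.26755 mL
Drug remaining = 67.26755 mL × 207.3171 mcg/mL = 13945.71 mcg = 13.94571 mg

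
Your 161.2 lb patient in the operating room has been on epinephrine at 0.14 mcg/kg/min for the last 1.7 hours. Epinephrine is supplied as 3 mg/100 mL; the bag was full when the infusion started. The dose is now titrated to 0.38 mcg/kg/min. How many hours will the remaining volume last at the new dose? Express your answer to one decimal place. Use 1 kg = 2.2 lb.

1.2 hours

Initial rate:
Weight = 161.2 lb ÷ 2.2 lb/kg = 73.27273 kg
Dose = 0.14 mcg/kg/min × 73.27273 kg = 10.25818 mcg/min
10.25818 mcg/min × 60 min/hr = 615.4909 mcg/hr
Concentration = 3 mg ÷ 100 mL = 0.03 mg/mL = 30 mcg/mL
Rate = 615.4909 mcg/hr ÷ 30 mcg/mL = 20.51636 mL/hr
Volume infused so far = 20.51636 mL/hr × 1.7 hr = 34.87782 mL
Volume remaining = 100 − 34.87782 = 65.12218 mL
New rate:
Dose = 0.38 mcg/kg/min × 73.27273 kg = 27.84364 mcg/min
27.84364 mcg/min × 60 min/hr = 1670.618 mcg/hr
Rate = 1670.618 mcg/hr ÷ 30 mcg/mL = 55.68727 mL/hr
Time remaining = 65.12218 mL ÷ 55.68727 mL/hr = 1.169427 hr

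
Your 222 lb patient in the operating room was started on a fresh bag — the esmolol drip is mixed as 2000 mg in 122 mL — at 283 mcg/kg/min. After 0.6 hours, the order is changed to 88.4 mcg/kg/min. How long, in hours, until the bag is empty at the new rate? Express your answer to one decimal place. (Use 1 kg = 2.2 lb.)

1.8 hours

Initial rate:
Weight = 222 lb ÷ 2.2 lb/kg = 100.9091 kg
Dose = 283 mcg/kg/min × 100.9091 kg = 28557.27 mcg/min
28557.27 mcg/min × 60 min/hr = 1713436 mcg/hr
Concentration = 2000 mg ÷ 122 mL = 16.39344 mg/mL = 16393.44 mcg/mL
Rate = 1713436 mcg/hr ÷ 16393.44 mcg/mL = 104.5196 mL/hr
Volume infused so far = 104.5196 mL/hr × 0.6 hr = 62.71177 mL
Volume remaining = 122 − 62.71177 = 59.28823 mL
New rate:
Dose = 88.4 mcg/kg/min × 100.9091 kg = 8920.364 mcg/min
8920.364 mcg/min × 60 min/hr = 535221.8 mcg/hr
Rate = 535221.8 mcg/hr ÷ 16393.44 mcg/mL = 32.64853 mL/hr
Time remaining = 59.28823 mL ÷ 32.64853 mL/hr = 1.815954 hr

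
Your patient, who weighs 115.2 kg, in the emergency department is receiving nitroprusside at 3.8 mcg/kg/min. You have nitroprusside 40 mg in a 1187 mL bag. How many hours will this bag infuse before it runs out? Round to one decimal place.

1.5 hours

Dose = 3.8 mcg/kg/min × 115.2 kg = 437.76 mcg/min
437.76 mcg/min × 60 min/hr = 26265.6 mcg/hr
Concentration = 40 mg ÷ 1187 mL = 0.0336984 mg/mL = 33.6984 mcg/mL
Rate = 26265.6 mcg/hr ÷ 33.6984 mcg/mL = 779.4317 mL/hr
Duration = 1187 mL ÷ 779.4317 mL/hr = 1.522904 hr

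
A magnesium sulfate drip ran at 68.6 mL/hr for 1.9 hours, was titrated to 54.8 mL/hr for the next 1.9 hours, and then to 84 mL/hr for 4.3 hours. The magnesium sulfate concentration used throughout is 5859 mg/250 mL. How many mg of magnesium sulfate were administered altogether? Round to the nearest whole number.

13960 mg

Concentration = 5859 mg ÷ 250 mL = 23.436 mg/mL
Stage 1: 68.6 mL/hr × 1.9 hr = 130.34 mL → 130.34 mL × 23.436 mg/mL = 3054.648 mg
Stage 2: 54.8 mL/hr × 1.9 hr = 104.12 mL → 104.12 mL × 23.436 mg/mL = 2440.156 mg
Stage 3: 84 mL/hr × 4.3 hr = 361.2 mL → 361.2 mL × 23.436 mg/mL = 8465.083 mg
Total = 3054.648 + 2440.156 + 8465.083 = 13959.89 mg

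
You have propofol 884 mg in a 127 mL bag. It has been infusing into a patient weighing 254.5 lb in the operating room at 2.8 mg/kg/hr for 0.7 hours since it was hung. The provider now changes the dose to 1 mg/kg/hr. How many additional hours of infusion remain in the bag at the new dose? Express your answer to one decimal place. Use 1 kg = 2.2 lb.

Initial rate:
Weight = 254.5 lb ÷ 2.2 lb/kg = 115.6818 kg
Dose = 2.8 mg/kg/hr × 115.6818 kg = 323.9091 mg/hr
Concentration = 884 mg ÷ 127 mL = 6.96063 mg/mL
Rate = 323.9091 mg/hr ÷ 6.96063 mg/mL = 46.53445 mL/hr
Volume infused so far = 46.53445 mL/hr × 0.7 hr = 32.57412 mL
Volume remaining = 127 − 32.57412 = 94.42588 mL
New rate:
Dose = 1 mg/kg/hr × 115.6818 kg = 115.6818 mg/hr
Rate = 115.6818 mg/hr ÷ 6.96063 mg/mL = 16.61945 mL/hr
Time remaining = 94.42588 mL ÷ 16.61945 mL/hr = 5.68165 hr

5.7 hours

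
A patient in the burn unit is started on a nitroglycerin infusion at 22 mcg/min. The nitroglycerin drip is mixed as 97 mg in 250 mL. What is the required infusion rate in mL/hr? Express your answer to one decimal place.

3.4 mL/hr

22 mcg/min × 60 min/hr = 1320 mcg/hr
Concentration = 97 mg ÷ 250 mL = 0.388 mg/mL = 388 mcg/mL
Rate = 1320 mcg/hr ÷ 388 mcg/mL = 3.402062 mL/hr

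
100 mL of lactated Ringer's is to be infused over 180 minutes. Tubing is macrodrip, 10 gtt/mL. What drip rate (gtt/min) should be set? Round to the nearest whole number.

100 mL ÷ (180 min) = 0.5555556 mL/min
0.5555556 mL/min × 10 gtt/mL = 5.555556 gtt/min

6 gtt/min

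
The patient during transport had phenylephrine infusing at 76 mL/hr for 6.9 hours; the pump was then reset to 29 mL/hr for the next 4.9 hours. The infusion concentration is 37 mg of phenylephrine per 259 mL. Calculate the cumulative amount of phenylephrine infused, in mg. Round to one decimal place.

95.2 mg

Concentration = 37 mg ÷ 259 mL = 0.1428571 mg/mL
Stage 1: 76 mL/hr × 6.9 hr = 524.4 mL → 524.4 mL × 0.1428571 mg/mL = 74.91429 mg
Stage 2: 29 mL/hr × 4.9 hr = 142.1 mL → 142.1 mL × 0.1428571 mg/mL = 20.3 mg
Total = 74.91429 + 20.3 = 95.21429 mg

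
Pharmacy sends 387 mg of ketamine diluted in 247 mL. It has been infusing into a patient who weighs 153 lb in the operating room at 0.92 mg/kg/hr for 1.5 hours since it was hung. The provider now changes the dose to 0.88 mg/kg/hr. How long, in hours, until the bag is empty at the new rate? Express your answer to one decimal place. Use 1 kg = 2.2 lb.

4.8 hours

Initial rate:
Weight = 153 lb ÷ 2.2 lb/kg = 69.54545 kg
Dose = 0.92 mg/kg/hr × 69.54545 kg = 63.98182 mg/hr
Concentration = 387 mg ÷ 247 mL = 1.566802 mg/mL
Rate = 63.98182 mg/hr ÷ 1.566802 mg/mL = 40.83594 mL/hr
Volume infused so far = 40.83594 mL/hr × 1.5 hr = 61.25391 mL
Volume remaining = 247 − 61.25391 = 185.7461 mL
New rate:
Dose = 0.88 mg/kg/hr × 69.54545 kg = 61.2 mg/hr
Rate = 61.2 mg/hr ÷ 1.566802 mg/mL = 39.06047 mL/hr
Time remaining = 185.7461 mL ÷ 39.06047 mL/hr = 4.755348 hr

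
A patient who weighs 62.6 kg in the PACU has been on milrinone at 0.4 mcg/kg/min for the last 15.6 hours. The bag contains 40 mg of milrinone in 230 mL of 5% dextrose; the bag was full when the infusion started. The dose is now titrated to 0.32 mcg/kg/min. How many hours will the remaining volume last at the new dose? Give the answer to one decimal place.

13.8 hours

Initial rate:
Dose = 0.4 mcg/kg/min × 62.6 kg = 25.04 mcg/min
25.04 mcg/min × 60 min/hr = 1502.4 mcg/hr
Concentration = 40 mg ÷ 230 mL = 0.173913 mg/mL = 173.913 mcg/mL
Rate = 1502.4 mcg/hr ÷ 173.913 mcg/mL = 8.6388 mL/hr
Volume infused so far = 8.6388 mL/hr × 15.6 hr = 134.7653 mL
Volume remaining = 230 − 134.7653 = 95.23472 mL
New rate:
Dose = 0.32 mcg/kg/min × 62.6 kg = 20.032 mcg/min
20.032 mcg/min × 60 min/hr = 1201.92 mcg/hr
Rate = 1201.92 mcg/hr ÷ 173.913 mcg/mL = 6.91104 mL/hr
Time remaining = 95.23472 mL ÷ 6.91104 mL/hr = 13.78009 hr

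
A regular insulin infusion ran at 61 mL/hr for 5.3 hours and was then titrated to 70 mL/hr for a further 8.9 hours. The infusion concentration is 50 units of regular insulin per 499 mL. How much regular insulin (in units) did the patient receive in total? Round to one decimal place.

94.8 units

Concentration = 50 units ÷ 499 mL = 0.1002004 units/mL
Stage 1: 61 mL/hr × 5.3 hr = 323.3 mL → 323.3 mL × 0.1002004 units/mL = 32.39479 units
Stage 2: 70 mL/hr × 8.9 hr = 623 mL → 623 mL × 0.1002004 units/mL = 62.42485 units
Total = 32.39479 + 62.42485 = 94.81964 units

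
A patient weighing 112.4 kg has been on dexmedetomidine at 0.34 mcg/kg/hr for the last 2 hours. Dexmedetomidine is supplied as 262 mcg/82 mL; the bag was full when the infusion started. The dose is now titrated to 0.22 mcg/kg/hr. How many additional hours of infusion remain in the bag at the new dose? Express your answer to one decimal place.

7.5 hours

Initial rate:
Dose = 0.34 mcg/kg/hr × 112.4 kg = 38.216 mcg/hr
Concentration = 262 mcg ÷ 82 mL = 3.195122 mcg/mL
Rate = 38.216 mcg/hr ÷ 3.195122 mcg/mL = 11.96073 mL/hr
Volume infused so far = 11.96073 mL/hr × 2 hr = 23.92147 mL
Volume remaining = 82 − 23.92147 = 58.07853 mL
New rate:
Dose = 0.22 mcg/kg/hr × 112.4 kg = 24.728 mcg/hr
Rate = 24.728 mcg/hr ÷ 3.195122 mcg/mL = 7.739298 mL/hr
Time remaining = 58.07853 mL ÷ 7.739298 mL/hr = 7.504368 hr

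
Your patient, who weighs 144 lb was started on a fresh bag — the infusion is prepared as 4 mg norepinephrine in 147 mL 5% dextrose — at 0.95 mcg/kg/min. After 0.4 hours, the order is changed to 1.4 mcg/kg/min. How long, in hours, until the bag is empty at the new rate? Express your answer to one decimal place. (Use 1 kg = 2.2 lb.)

0.5 hours

Initial rate:
Weight = 144 lb ÷ 2.2 lb/kg = 65.45455 kg
Dose = 0.95 mcg/kg/min × 65.45455 kg = 62.18182 mcg/min
62.18182 mcg/min × 60 min/hr = 3730.909 mcg/hr
Concentration = 4 mg ÷ 147 mL = 0.02721088 mg/mL = 27.21088 mcg/mL
Rate = 3730.909 mcg/hr ÷ 27.21088 mcg/mL = 137.1109 mL/hr
Volume infused so far = 137.1109 mL/hr × 0.4 hr = 54.84436 mL
Volume remaining = 147 − 54.84436 = 92.15564 mL
New rate:
Dose = 1.4 mcg/kg/min × 65.45455 kg = 91.63636 mcg/min
91.63636 mcg/min × 60 min/hr = 5498.182 mcg/hr
Rate = 5498.182 mcg/hr ÷ 27.21088 mcg/mL = 202.0582 mL/hr
Time remaining = 92.15564 mL ÷ 202.0582 mL/hr = 0.4560847 hr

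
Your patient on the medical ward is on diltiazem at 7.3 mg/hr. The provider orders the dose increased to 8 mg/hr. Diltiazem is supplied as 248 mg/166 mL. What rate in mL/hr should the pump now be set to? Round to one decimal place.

Concentration = 248 mg ÷ 166 mL = 1.493976 mg/mL
Rate = 8 mg/hr ÷ 1.493976 mg/mL = 5.354839 mL/hr

5.4 mL/hr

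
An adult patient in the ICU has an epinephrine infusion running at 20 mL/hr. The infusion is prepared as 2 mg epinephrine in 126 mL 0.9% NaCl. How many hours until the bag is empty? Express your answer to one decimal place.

6.3 hours

Duration = 126 mL ÷ 20 mL/hr = 6.3 hr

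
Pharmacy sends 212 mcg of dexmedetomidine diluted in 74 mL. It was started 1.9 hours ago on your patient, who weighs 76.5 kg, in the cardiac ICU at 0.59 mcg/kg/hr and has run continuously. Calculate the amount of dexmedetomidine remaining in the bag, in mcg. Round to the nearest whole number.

126 mcg

Dose = 0.59 mcg/kg/hr × 76.5 kg = 45.135 mcg/hr
Concentration = 212 mcg ÷ 74 mL = 2.864865 mcg/mL
Rate = 45.135 mcg/hr ÷ 2.864865 mcg/mL = 15.75467 mL/hr
Volume infused = 15.75467 mL/hr × 1.9 hr = 29.93387 mL
Volume remaining = 74 − 29.93387 = 44.06613 mL
Drug remaining = 44.06613 mL × 2.864865 mcg/mL = 126.2435 mcg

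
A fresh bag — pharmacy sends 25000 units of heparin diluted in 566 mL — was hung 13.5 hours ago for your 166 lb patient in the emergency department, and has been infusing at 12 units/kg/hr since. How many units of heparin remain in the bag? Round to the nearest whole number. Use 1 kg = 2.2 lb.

Weight = 166 lb ÷ 2.2 lb/kg = 75.45455 kg
Dose = 12 units/kg/hr × 75.45455 kg = 905.4545 units/hr
Concentration = 25000 units ÷ 566 mL = 44.16961 units/mL
Rate = 905.4545 units/hr ÷ 44.16961 units/mL = 20.49949 mL/hr
Volume infused = 20.49949 mL/hr × 13.5 hr = 276.7431 mL
Volume remaining = 566 − 276.7431 = 289.2569 mL
Drug remaining = 289.2569 mL × 44.16961 units/mL = 12776.36 units

12776 units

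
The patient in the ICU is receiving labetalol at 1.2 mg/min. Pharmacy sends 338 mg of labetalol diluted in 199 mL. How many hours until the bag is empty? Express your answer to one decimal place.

1.2 mg/min × 60 min/hr = 72 mg/hr
Concentration = 338 mg ÷ 199 mL = 1.698492 mg/mL
Rate = 72 mg/hr ÷ 1.698492 mg/mL = 42.39053 mL/hr
Duration = 199 mL ÷ 42.39053 mL/hr = 4.694444 hr

4.7 hours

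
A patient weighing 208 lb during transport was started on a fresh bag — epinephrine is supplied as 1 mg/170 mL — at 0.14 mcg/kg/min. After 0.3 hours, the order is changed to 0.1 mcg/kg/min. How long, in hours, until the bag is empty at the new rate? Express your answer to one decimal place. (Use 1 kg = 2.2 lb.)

Initial rate:
Weight = 208 lb ÷ 2.2 lb/kg = 94.54545 kg
Dose = 0.14 mcg/kg/min × 94.54545 kg = 13.23636 mcg/min
13.23636 mcg/min × 60 min/hr = 794.1818 mcg/hr
Concentration = 1 mg ÷ 170 mL = 0.005882353 mg/mL = 5.882353 mcg/mL
Rate = 794.1818 mcg/hr ÷ 5.882353 mcg/mL = 135.0109 mL/hr
Volume infused so far = 135.0109 mL/hr × 0.3 hr = 40.50327 mL
Volume remaining = 170 − 40.50327 = 129.4967 mL
New rate:
Dose = 0.1 mcg/kg/min × 94.54545 kg = 9.454545 mcg/min
9.454545 mcg/min × 60 min/hr = 567.2727 mcg/hr
Rate = 567.2727 mcg/hr ÷ 5.882353 mcg/mL = 96.43636 mL/hr
Time remaining = 129.4967 mL ÷ 96.43636 mL/hr = 1.342821 hr

1.3 hours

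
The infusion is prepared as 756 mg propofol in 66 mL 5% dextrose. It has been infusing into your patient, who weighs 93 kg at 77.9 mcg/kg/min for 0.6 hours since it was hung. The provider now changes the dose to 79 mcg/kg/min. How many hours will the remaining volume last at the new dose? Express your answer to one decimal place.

1.1 hours

Initial rate:
Dose = 77.9 mcg/kg/min × 93 kg = 7244.7 mcg/min
7244.7 mcg/min × 60 min/hr = 434682 mcg/hr
Concentration = 756 mg ÷ 66 mL = 11.45455 mg/mL = 11454.55 mcg/mL
Rate = 434682 mcg/hr ÷ 11454.55 mcg/mL = 37.94843 mL/hr
Volume infused so far = 37.94843 mL/hr × 0.6 hr = 22.76906 mL
Volume remaining = 66 − 22.76906 = 43.23094 mL
New rate:
Dose = 79 mcg/kg/min × 93 kg = 7347 mcg/min
7347 mcg/min × 60 min/hr = 440820 mcg/hr
Rate = 440820 mcg/hr ÷ 11454.55 mcg/mL = 38.48429 mL/hr
Time remaining = 43.23094 mL ÷ 38.48429 mL/hr = 1.12334 hr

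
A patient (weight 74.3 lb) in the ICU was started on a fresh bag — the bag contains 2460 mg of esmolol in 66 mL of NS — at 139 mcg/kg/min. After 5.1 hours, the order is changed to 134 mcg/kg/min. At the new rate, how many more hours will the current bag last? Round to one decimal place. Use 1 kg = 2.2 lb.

3.8 hours

Initial rate:
Weight = 74.3 lb ÷ 2.2 lb/kg = 33.77273 kg
Dose = 139 mcg/kg/min × 33.77273 kg = 4694.409 mcg/min
4694.409 mcg/min × 60 min/hr = 281664.5 mcg/hr
Concentration = 2460 mg ÷ 66 mL = 37.27273 mg/mL = 37272.73 mcg/mL
Rate = 281664.5 mcg/hr ÷ 37272.73 mcg/mL = 7.556854 mL/hr
Volume infused so far = 7.556854 mL/hr × 5.1 hr = 38.53995 mL
Volume remaining = 66 − 38.53995 = 27.46005 mL
New rate:
Dose = 134 mcg/kg/min × 33.77273 kg = 4525.545 mcg/min
4525.545 mcg/min × 60 min/hr = 271532.7 mcg/hr
Rate = 271532.7 mcg/hr ÷ 37272.73 mcg/mL = 7.285024 mL/hr
Time remaining = 27.46005 mL ÷ 7.285024 mL/hr = 3.769383 hr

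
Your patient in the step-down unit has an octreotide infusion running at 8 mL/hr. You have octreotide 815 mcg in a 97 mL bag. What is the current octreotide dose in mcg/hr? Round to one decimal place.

Concentration = 815 mcg ÷ 97 mL = 8.402062 mcg/mL
Drug rate = 8 mL/hr × 8.402062 mcg/mL = 67.21649 mcg/hr

67.2 mcg/hr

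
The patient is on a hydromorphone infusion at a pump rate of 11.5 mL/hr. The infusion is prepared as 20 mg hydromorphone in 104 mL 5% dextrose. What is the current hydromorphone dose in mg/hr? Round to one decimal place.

Concentration = 20 mg ÷ 104 mL = 0.1923077 mg/mL
Drug rate = 11.5 mL/hr × 0.1923077 mg/mL = 2.211538 mg/hr

2.2 mg/hr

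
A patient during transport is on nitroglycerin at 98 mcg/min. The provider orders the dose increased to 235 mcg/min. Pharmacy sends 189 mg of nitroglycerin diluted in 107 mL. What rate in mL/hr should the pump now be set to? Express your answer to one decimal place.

235 mcg/min × 60 min/hr = 14100 mcg/hr
Concentration = 189 mg ÷ 107 mL = 1.766355 mg/mL = 1766.355 mcg/mL
Rate = 14100 mcg/hr ÷ 1766.355 mcg/mL = 7.98254 mL/hr

8.0 mL/hr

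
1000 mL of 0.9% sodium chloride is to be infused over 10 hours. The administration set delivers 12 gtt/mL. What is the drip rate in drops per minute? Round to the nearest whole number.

1000 mL ÷ (10 hr × 60 = 600 min) = 1.666667 mL/min
1.666667 mL/min × 12 gtt/mL = 20 gtt/min

20 gtt/min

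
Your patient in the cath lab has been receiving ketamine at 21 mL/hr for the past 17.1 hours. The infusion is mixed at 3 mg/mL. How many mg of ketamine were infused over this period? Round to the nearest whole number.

Drug rate = 21 mL/hr × 3 mg/mL = 63 mg/hr
Total = 63 mg/hr × 17.1 hr = 1077.3 mg

1077 mg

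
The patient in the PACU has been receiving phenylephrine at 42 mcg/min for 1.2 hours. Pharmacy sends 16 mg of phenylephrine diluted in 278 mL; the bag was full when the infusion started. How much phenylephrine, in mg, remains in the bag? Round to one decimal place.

42 mcg/min × 60 min/hr = 2520 mcg/hr
Concentration = 16 mg ÷ 278 mL = 0.05755396 mg/mL = 57.55396 mcg/mL
Rate = 2520 mcg/hr ÷ 57.55396 mcg/mL = 43.785 mL/hr
Volume infused = 43.785 mL/hr × 1.2 hr = 52.542 mL
Volume remaining = 278 − 52.542 = 225.458 mL
Drug remaining = 225.458 mL × 57.55396 mcg/mL = 12976 mcg = 12.976 mg

13.0 mg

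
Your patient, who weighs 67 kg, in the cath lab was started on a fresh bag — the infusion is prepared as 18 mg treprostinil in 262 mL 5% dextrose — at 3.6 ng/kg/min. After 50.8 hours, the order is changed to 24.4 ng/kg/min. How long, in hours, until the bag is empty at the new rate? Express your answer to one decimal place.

176.0 hours

Initial rate:
Dose = 3.6 ng/kg/min × 67 kg = 241.2 ng/min
241.2 ng/min × 60 min/hr = 14472 ng/hr
Concentration = 18 mg ÷ 262 mL = 0.06870229 mg/mL = 68702.29 ng/mL
Rate = 14472 ng/hr ÷ 68702.29 ng/mL = 0.210648 mL/hr
Volume infused so far = 0.210648 mL/hr × 50.8 hr = 10.70092 mL
Volume remaining = 262 − 10.70092 = 251.2991 mL
New rate:
Dose = 24.4 ng/kg/min × 67 kg = 1634.8 ng/min
1634.8 ng/min × 60 min/hr = 98088 ng/hr
Rate = 98088 ng/hr ÷ 68702.29 ng/mL = 1.427725 mL/hr
Time remaining = 251.2991 mL ÷ 1.427725 mL/hr = 176.0136 hr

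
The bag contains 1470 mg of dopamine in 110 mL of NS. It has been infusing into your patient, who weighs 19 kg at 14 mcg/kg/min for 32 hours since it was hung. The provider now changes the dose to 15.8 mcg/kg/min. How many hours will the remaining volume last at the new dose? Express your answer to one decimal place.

53.3 hours

Initial rate:
Dose = 14 mcg/kg/min × 19 kg = 266 mcg/min
266 mcg/min × 60 min/hr = 15960 mcg/hr
Concentration = 1470 mg ÷ 110 mL = 13.36364 mg/mL = 13363.64 mcg/mL
Rate = 15960 mcg/hr ÷ 13363.64 mcg/mL = 1.194286 mL/hr
Volume infused so far = 1.194286 mL/hr × 32 hr = 38.21714 mL
Volume remaining = 110 − 38.21714 = 71.78286 mL
New rate:
Dose = 15.8 mcg/kg/min × 19 kg = 300.2 mcg/min
300.2 mcg/min × 60 min/hr = 18012 mcg/hr
Rate = 18012 mcg/hr ÷ 13363.64 mcg/mL = 1.347837 mL/hr
Time remaining = 71.78286 mL ÷ 1.347837 mL/hr = 53.25783 hr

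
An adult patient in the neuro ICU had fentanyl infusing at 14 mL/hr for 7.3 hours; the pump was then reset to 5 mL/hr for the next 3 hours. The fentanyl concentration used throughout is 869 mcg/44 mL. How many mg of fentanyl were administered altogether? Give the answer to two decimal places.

Concentration = 869 mcg ÷ 44 mL = 19.75 mcg/mL
Stage 1: 14 mL/hr × 7.3 hr = 102.2 mL → 102.2 mL × 19.75 mcg/mL = 2018.45 mcg
Stage 2: 5 mL/hr × 3 hr = 15 mL → 15 mL × 19.75 mcg/mL = 296.25 mcg
Total = 2018.45 + 296.25 = 2314.7 mcg = 2.3147 mg

2.31 mg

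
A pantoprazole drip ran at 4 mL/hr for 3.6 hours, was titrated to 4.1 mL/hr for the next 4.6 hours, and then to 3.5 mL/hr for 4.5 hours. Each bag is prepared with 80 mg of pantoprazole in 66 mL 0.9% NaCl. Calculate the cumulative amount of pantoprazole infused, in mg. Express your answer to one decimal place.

Concentration = 80 mg ÷ 66 mL = 1.212121 mg/mL
Stage 1: 4 mL/hr × 3.6 hr = 14.4 mL → 14.4 mL × 1.212121 mg/mL = 17.45455 mg
Stage 2: 4.1 mL/hr × 4.6 hr = 18.86 mL → 18.86 mL × 1.212121 mg/mL = 22.86061 mg
Stage 3: 3.5 mL/hr × 4.5 hr = 15.75 mL → 15.75 mL × 1.212121 mg/mL = 19.09091 mg
Total = 17.45455 + 22.86061 + 19.09091 = 59.40606 mg

59.4 mg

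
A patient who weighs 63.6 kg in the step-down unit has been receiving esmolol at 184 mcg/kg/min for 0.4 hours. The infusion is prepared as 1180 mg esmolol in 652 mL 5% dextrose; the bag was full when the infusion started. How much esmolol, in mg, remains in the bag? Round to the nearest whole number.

899 mg

Dose = 184 mcg/kg/min × 63.6 kg = 11702.4 mcg/min
11702.4 mcg/min × 60 min/hr = 702144 mcg/hr
Concentration = 1180 mg ÷ 652 mL = 1.809816 mg/mL = 1809.816 mcg/mL
Rate = 702144 mcg/hr ÷ 1809.816 mcg/mL = 387.9643 mL/hr
Volume infused = 387.9643 mL/hr × 0.4 hr = 155.1857 mL
Volume remaining = 652 − 155.1857 = 496.8143 mL
Drug remaining = 496.8143 mL × 1809.816 mcg/mL = 899142.4 mcg = 899.1424 mg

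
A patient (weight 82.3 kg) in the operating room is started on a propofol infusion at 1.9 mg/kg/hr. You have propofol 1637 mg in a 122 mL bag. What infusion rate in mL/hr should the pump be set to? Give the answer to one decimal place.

11.7 mL/hr

Dose = 1.9 mg/kg/hr × 82.3 kg = 156.37 mg/hr
Concentration = 1637 mg ÷ 122 mL = 13.41803 mg/mL
Rate = 156.37 mg/hr ÷ 13.41803 mg/mL = 11.65372 mL/hr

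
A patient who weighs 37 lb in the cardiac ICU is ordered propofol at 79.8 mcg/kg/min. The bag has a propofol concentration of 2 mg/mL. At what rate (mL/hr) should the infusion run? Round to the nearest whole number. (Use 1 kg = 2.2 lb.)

40 mL/hr

Weight = 37 lb ÷ 2.2 lb/kg = 16.81818 kg
Dose = 79.8 mcg/kg/min × 16.81818 kg = 1342.091 mcg/min
1342.091 mcg/min × 60 min/hr = 80525.45 mcg/hr
Concentration = 2 mg/mL = 2000 mcg/mL
Rate = 80525.45 mcg/hr ÷ 2000 mcg/mL = 40.26273 mL/hr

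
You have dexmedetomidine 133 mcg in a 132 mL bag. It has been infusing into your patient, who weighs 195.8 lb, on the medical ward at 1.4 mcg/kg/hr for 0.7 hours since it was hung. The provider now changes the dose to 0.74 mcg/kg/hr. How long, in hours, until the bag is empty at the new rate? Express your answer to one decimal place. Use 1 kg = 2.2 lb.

0.7 hours

Initial rate:
Weight = 195.8 lb ÷ 2.2 lb/kg = 89 kg
Dose = 1.4 mcg/kg/hr × 89 kg = 124.6 mcg/hr
Concentration = 133 mcg ÷ 132 mL = 1.007576 mcg/mL
Rate = 124.6 mcg/hr ÷ 1.007576 mcg/mL = 123.6632 mL/hr
Volume infused so far = 123.6632 mL/hr × 0.7 hr = 86.56421 mL
Volume remaining = 132 − 86.56421 = 45.43579 mL
New rate:
Dose = 0.74 mcg/kg/hr × 89 kg = 65.86 mcg/hr
Rate = 65.86 mcg/hr ÷ 1.007576 mcg/mL = 65.36481 mL/hr
Time remaining = 45.43579 mL ÷ 65.36481 mL/hr = 0.6951108 hr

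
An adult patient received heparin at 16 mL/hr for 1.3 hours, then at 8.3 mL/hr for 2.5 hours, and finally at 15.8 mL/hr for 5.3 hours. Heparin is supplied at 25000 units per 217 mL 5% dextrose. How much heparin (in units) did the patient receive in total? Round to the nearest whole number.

Concentration = 25000 units ÷ 217 mL = 115.2074 units/mL
Stage 1: 16 mL/hr × 1.3 hr = 20.8 mL → 20.8 mL × 115.2074 units/mL = 2396.313 units
Stage 2: 8.3 mL/hr × 2.5 hr = 20.75 mL → 20.75 mL × 115.2074 units/mL = 2390.553 units
Stage 3: 15.8 mL/hr × 5.3 hr = 83.74 mL → 83.74 mL × 115.2074 units/mL = 9647.465 units
Total = 2396.313 + 2390.553 + 9647.465 = 14434.33 units

14434 units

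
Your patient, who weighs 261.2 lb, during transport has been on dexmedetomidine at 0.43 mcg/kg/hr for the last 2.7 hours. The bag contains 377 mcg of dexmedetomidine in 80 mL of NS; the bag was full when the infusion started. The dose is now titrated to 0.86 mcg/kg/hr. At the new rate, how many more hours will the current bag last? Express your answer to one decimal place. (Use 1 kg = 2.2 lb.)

Initial rate:
Weight = 261.2 lb ÷ 2.2 lb/kg = 118.7273 kg
Dose = 0.43 mcg/kg/hr × 118.7273 kg = 51.05273 mcg/hr
Concentration = 377 mcg ÷ 80 mL = 4.7125 mcg/mL
Rate = 51.05273 mcg/hr ÷ 4.7125 mcg/mL = 10.83347 mL/hr
Volume infused so far = 10.83347 mL/hr × 2.7 hr = 29.25037 mL
Volume remaining = 80 − 29.25037 = 50.74963 mL
New rate:
Dose = 0.86 mcg/kg/hr × 118.7273 kg = 102.1055 mcg/hr
Rate = 102.1055 mcg/hr ÷ 4.7125 mcg/mL = 21.66694 mL/hr
Time remaining = 50.74963 mL ÷ 21.66694 mL/hr = 2.342261 hr

2.3 hours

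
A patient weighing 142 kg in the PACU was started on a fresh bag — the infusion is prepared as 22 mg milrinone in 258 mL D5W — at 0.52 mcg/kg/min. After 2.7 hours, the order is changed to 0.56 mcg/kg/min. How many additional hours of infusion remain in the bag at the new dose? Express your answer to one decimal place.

2.1 hours

Initial rate:
Dose = 0.52 mcg/kg/min × 142 kg = 73.84 mcg/min
73.84 mcg/min × 60 min/hr = 4430.4 mcg/hr
Concentration = 22 mg ÷ 258 mL = 0.08527132 mg/mL = 85.27132 mcg/mL
Rate = 4430.4 mcg/hr ÷ 85.27132 mcg/mL = 51.95651 mL/hr
Volume infused so far = 51.95651 mL/hr × 2.7 hr = 140.2826 mL
Volume remaining = 258 − 140.2826 = 117.7174 mL
New rate:
Dose = 0.56 mcg/kg/min × 142 kg = 79.52 mcg/min
79.52 mcg/min × 60 min/hr = 4771.2 mcg/hr
Rate = 4771.2 mcg/hr ÷ 85.27132 mcg/mL = 55.95316 mL/hr
Time remaining = 117.7174 mL ÷ 55.95316 mL/hr = 2.103856 hr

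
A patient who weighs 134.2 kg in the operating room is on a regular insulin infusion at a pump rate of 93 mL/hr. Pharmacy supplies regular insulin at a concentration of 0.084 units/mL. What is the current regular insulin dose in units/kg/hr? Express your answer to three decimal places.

Drug rate = 93 mL/hr × 0.084 units/mL = 7.812 units/hr
7.812 units/hr ÷ 134.2 kg = 0.05821162 units/kg/hr

0.058 units/kg/hr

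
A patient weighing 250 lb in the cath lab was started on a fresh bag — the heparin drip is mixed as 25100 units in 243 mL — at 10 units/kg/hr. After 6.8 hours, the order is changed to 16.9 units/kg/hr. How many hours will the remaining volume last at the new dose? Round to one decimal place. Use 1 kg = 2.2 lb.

Initial rate:
Weight = 250 lb ÷ 2.2 lb/kg = 113.6364 kg
Dose = 10 units/kg/hr × 113.6364 kg = 1136.364 units/hr
Concentration = 25100 units ÷ 243 mL = 103.2922 units/mL
Rate = 1136.364 units/hr ÷ 103.2922 units/mL = 11.00145 mL/hr
Volume infused so far = 11.00145 mL/hr × 6.8 hr = 74.80985 mL
Volume remaining = 243 − 74.80985 = 168.1901 mL
New rate:
Dose = 16.9 units/kg/hr × 113.6364 kg = 1920.455 units/hr
Rate = 1920.455 units/hr ÷ 103.2922 units/mL = 18.59245 mL/hr
Time remaining = 168.1901 mL ÷ 18.59245 mL/hr = 9.046154 hr

9.0 hours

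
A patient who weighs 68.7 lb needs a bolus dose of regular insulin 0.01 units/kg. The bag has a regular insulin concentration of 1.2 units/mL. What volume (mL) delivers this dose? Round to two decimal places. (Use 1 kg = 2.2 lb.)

0.26 mL

Weight = 68.7 lb ÷ 2.2 lb/kg = 31.22727 kg
Dose = 0.01 units/kg × 31.22727 kg = 0.3122727 units
Volume = 0.3122727 units ÷ 1.2 units/mL = 0.2602273 mL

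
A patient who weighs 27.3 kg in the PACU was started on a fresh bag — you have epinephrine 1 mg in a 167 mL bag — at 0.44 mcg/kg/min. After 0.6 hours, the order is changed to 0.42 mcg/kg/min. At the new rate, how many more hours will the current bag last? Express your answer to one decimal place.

0.8 hours

Initial rate:
Dose = 0.44 mcg/kg/min × 27.3 kg = 12.012 mcg/min
12.012 mcg/min × 60 min/hr = 720.72 mcg/hr
Concentration = 1 mg ÷ 167 mL = 0.005988024 mg/mL = 5.988024 mcg/mL
Rate = 720.72 mcg/hr ÷ 5.988024 mcg/mL = 120.3602 mL/hr
Volume infused so far = 120.3602 mL/hr × 0.6 hr = 72.21614 mL
Volume remaining = 167 − 72.21614 = 94.78386 mL
New rate:
Dose = 0.42 mcg/kg/min × 27.3 kg = 11.466 mcg/min
11.466 mcg/min × 60 min/hr = 687.96 mcg/hr
Rate = 687.96 mcg/hr ÷ 5.988024 mcg/mL = 114.8893 mL/hr
Time remaining = 94.78386 mL ÷ 114.8893 mL/hr = 0.8250015 hr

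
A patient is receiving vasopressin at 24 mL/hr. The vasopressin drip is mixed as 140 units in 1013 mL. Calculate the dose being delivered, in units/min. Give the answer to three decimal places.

0.055 units/min

Concentration = 140 units ÷ 1013 mL = 0.1382034 units/mL
Drug rate = 24 mL/hr × 0.1382034 units/mL = 3.316881 units/hr
3.316881 units/hr ÷ 60 min/hr = 0.05528134 units/min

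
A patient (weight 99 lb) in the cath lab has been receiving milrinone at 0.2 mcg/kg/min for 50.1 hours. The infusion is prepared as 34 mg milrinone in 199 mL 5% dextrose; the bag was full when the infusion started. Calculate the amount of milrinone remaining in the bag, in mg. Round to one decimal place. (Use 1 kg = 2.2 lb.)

6.9 mg

Weight = 99 lb ÷ 2.2 lb/kg = 45 kg
Dose = 0.2 mcg/kg/min × 45 kg = 9 mcg/min
9 mcg/min × 60 min/hr = 540 mcg/hr
Concentration = 34 mg ÷ 199 mL = 0.1708543 mg/mL = 170.8543 mcg/mL
Rate = 540 mcg/hr ÷ 170.8543 mcg/mL = 3.160588 mL/hr
Volume infused = 3.160588 mL/hr × 50.1 hr = 158.3455 mL
Volume remaining = 199 − 158.3455 = 40.65453 mL
Drug remaining = 40.65453 mL × 170.8543 mcg/mL = 6946 mcg = 6.946 mg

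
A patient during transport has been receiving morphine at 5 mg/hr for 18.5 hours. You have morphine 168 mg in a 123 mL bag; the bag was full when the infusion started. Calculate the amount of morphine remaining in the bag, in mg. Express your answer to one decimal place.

Concentration = 168 mg ÷ 123 mL = 1.365854 mg/mL
Rate = 5 mg/hr ÷ 1.365854 mg/mL = 3.660714 mL/hr
Volume infused = 3.660714 mL/hr × 18.5 hr = 67.72321 mL
Volume remaining = 123 − 67.72321 = 55.27679 mL
Drug remaining = 55.27679 mL × 1.365854 mg/mL = 75.5 mg

75.5 mg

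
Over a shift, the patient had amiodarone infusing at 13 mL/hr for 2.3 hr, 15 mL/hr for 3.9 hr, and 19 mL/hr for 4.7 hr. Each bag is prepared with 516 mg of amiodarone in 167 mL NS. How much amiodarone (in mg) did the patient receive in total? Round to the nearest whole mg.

Concentration = 516 mg ÷ 167 mL = 3.08982 mg/mL
Stage 1: 13 mL/hr × 2.3 hr = 29.9 mL → 29.9 mL × 3.08982 mg/mL = 92.38563 mg
Stage 2: 15 mL/hr × 3.9 hr = 58.5 mL → 58.5 mL × 3.08982 mg/mL = 180.7545 mg
Stage 3: 19 mL/hr × 4.7 hr = 89.3 mL → 89.3 mL × 3.08982 mg/mL = 275.921 mg
Total = 92.38563 + 180.7545 + 275.921 = 549.0611 mg

549 mg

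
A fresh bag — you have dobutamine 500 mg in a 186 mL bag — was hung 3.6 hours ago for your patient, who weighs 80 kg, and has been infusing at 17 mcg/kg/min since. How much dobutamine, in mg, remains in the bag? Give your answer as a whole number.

Dose = 17 mcg/kg/min × 80 kg = 1360 mcg/min
1360 mcg/min × 60 min/hr = 81600 mcg/hr
Concentration = 500 mg ÷ 186 mL = 2.688172 mg/mL = 2688.172 mcg/mL
Rate = 81600 mcg/hr ÷ 2688.172 mcg/mL = 30.3552 mL/hr
Volume infused = 30.3552 mL/hr × 3.6 hr = 109.2787 mL
Volume remaining = 186 − 109.2787 = 76.72128 mL
Drug remaining = 76.72128 mL × 2688.172 mcg/mL = 206240 mcg = 206.24 mg

206 mg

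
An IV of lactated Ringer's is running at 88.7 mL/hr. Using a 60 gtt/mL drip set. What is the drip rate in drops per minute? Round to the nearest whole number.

89 gtt/min

88.7 mL/hr ÷ 60 min/hr = 1.478333 mL/min
1.478333 mL/min × 60 gtt/mL = 88.7 gtt/min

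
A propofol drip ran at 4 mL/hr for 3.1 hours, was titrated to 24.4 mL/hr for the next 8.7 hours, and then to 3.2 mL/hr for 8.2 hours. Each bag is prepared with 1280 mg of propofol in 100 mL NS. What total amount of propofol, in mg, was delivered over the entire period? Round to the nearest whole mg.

Concentration = 1280 mg ÷ 100 mL = 12.8 mg/mL
Stage 1: 4 mL/hr × 3.1 hr = 12.4 mL → 12.4 mL × 12.8 mg/mL = 158.72 mg
Stage 2: 24.4 mL/hr × 8.7 hr = 212.28 mL → 212.28 mL × 12.8 mg/mL = 2717.184 mg
Stage 3: 3.2 mL/hr × 8.2 hr = 26.24 mL → 26.24 mL × 12.8 mg/mL = 335.872 mg
Total = 158.72 + 2717.184 + 335.872 = 3211.776 mg

3212 mg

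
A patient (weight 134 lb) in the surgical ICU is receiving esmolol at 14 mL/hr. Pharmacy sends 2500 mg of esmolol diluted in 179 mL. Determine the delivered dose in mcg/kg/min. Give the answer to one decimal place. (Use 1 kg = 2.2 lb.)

Weight = 134 lb ÷ 2.2 lb/kg = 60.90909 kg
Concentration = 2500 mg ÷ 179 mL = 13.96648 mg/mL = 13966.48 mcg/mL
Drug rate = 14 mL/hr × 13966.48 mcg/mL = 195530.7 mcg/hr
195530.7 mcg/hr ÷ 60 min/hr = 3258.845 mcg/min
3258.845 mcg/min ÷ 60.90909 kg = 53.50343 mcg/kg/min

53.5 mcg/kg/min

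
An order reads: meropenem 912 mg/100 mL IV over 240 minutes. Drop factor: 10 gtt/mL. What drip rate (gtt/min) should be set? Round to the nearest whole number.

4 gtt/min

100 mL ÷ (240 min) = 0.4166667 mL/min
0.4166667 mL/min × 10 gtt/mL = 4.166667 gtt/min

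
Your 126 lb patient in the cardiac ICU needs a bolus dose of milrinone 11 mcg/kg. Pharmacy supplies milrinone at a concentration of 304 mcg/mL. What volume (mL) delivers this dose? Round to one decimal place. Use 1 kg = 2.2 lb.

Weight = 126 lb ÷ 2.2 lb/kg = 57.27273 kg
Dose = 11 mcg/kg × 57.27273 kg = 630 mcg
Volume = 630 mcg ÷ 304 mcg/mL = 2.072368 mL

2.1 mL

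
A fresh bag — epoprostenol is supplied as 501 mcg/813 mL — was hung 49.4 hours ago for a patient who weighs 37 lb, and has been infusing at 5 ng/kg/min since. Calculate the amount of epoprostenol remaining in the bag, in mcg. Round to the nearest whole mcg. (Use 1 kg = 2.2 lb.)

Weight = 37 lb ÷ 2.2 lb/kg = 16.81818 kg
Dose = 5 ng/kg/min × 16.81818 kg = 84.09091 ng/min
84.09091 ng/min × 60 min/hr = 5045.455 ng/hr
Concentration = 501 mcg ÷ 813 mL = 0.6162362 mcg/mL = 616.2362 ng/mL
Rate = 5045.455 ng/hr ÷ 616.2362 ng/mL = 8.187534 mL/hr
Volume infused = 8.187534 mL/hr × 49.4 hr = 404.4642 mL
Volume remaining = 813 − 404.4642 = 408.5358 mL
Drug remaining = 408.5358 mL × 616.2362 ng/mL = 251754.5 ng = 251.7545 mcg

252 mcg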